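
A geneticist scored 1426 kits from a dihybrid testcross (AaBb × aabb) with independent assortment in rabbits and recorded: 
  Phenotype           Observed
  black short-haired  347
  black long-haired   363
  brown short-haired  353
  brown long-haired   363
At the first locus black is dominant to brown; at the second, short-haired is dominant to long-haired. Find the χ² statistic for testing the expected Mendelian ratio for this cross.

0.525

A dihybrid testcross with independent assortment gives a 1:1:1:1 ratio.
Expected counts for N = 1426 under a 1:1:1:1 ratio (total parts = 4):
  black short-haired: 1426 × 1/4 = 356.5
  black long-haired: 1426 × 1/4 = 356.5
  brown short-haired: 1426 × 1/4 = 356.5
  brown long-haired: 1426 × 1/4 = 356.5
χ² = Σ (O − E)² / E
  black short-haired: (347 − 356.5)² / 356.5 = 0.2532
  black long-haired: (363 − 356.5)² / 356.5 = 0.1185
  brown short-haired: (353 − 356.5)² / 356.5 = 0.0344
  brown long-haired: (363 − 356.5)² / 356.5 = 0.1185
χ² = 0.2532 + 0.1185 + 0.0344 + 0.1185 = 0.5246 ≈ 0.525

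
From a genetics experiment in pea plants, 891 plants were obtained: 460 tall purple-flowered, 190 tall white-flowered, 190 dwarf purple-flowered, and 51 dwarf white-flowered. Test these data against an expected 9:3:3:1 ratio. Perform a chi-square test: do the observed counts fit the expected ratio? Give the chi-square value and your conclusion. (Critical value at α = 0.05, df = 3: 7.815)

Under the 9:3:3:1 hypothesis (Σ ratio = 16, N = 891):
  tall purple-flowered: 891 × 9/16 = 501.1875
  tall white-flowered: 891 × 3/16 = 167.0625
  dwarf purple-flowered: 891 × 3/16 = 167.0625
  dwarf white-flowered: 891 × 1/16 = 55.6875
χ² = Σ (O − E)² / E
  tall purple-flowered: (460 − 501.1875)² / 501.1875 = 3.3848
  tall white-flowered: (190 − 167.0625)² / 167.0625 = 3.1493
  dwarf purple-flowered: (190 − 167.0625)² / 167.0625 = 3.1493
  dwarf white-flowered: (51 − 55.6875)² / 55.6875 = 0.3946
χ² = 3.3848 + 3.1493 + 3.1493 + 0.3946 = 10.078
Degrees of freedom = 4 − 1 = 3; critical value at α = 0.05 is 7.815.
Since 10.078 > 7.815, we reject the null hypothesis — the data do not fit the 9:3:3:1 ratio.

10.078; not consistent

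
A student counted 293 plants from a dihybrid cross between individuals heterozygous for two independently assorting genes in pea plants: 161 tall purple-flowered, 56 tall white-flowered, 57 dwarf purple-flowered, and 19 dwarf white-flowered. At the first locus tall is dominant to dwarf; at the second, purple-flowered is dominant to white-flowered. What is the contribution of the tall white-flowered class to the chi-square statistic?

A dihybrid F₂ with independent assortment and complete dominance at both loci gives a 9:3:3:1 phenotypic ratio.
Expected counts for N = 293 under a 9:3:3:1 ratio (total parts = 16):
  tall purple-flowered: 293 × 9/16 = 164.8125
  tall white-flowered: 293 × 3/16 = 54.9375
  dwarf purple-flowered: 293 × 3/16 = 54.9375
  dwarf white-flowered: 293 × 1/16 = 18.3125
Contribution of tall white-flowered: (56 − 54.9375)² / 54.9375 = 0.0205

0.021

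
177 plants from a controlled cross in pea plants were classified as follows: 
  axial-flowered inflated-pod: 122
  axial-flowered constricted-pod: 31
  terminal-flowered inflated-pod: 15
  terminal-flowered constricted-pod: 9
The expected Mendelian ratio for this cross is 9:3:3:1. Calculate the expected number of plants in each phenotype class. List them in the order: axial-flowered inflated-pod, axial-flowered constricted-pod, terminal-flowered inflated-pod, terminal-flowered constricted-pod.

99.5625, 33.1875, 33.1875, 11.0625

Total ratio parts = 16. Expected numbers out of 177:
  axial-flowered inflated-pod: 177 × 9/16 = 99.5625
  axial-flowered constricted-pod: 177 × 3/16 = 33.1875
  terminal-flowered inflated-pod: 177 × 3/16 = 33.1875
  terminal-flowered constricted-pod: 177 × 1/16 = 11.0625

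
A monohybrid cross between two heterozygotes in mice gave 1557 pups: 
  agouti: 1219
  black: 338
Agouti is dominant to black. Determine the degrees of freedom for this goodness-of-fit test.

1

For a monohybrid cross between heterozygotes with complete dominance, the expected phenotypic ratio is 3:1.
A goodness-of-fit test with 2 phenotype classes has df = 2 − 1 = 1.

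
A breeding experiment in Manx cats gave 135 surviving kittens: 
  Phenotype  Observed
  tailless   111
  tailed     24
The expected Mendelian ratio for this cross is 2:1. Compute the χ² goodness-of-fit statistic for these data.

Under the 2:1 hypothesis (Σ ratio = 3, N = 135):
  tailless: 135 × 2/3 = 90
  tailed: 135 × 1/3 = 45
χ² = Σ (O − E)² / E
  tailless: (111 − 90)² / 90 = 4.9000
  tailed: (24 − 45)² / 45 = 9.8000
χ² = 4.9000 + 9.8000 = 14.700

14.700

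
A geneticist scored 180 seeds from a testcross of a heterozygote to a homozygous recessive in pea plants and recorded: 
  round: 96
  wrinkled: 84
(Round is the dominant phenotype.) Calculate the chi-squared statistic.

0.800

A testcross of a heterozygote (Aa × aa) gives a 1:1 phenotypic ratio.
Total ratio parts = 2. Expected numbers out of 180:
  round: 180 × 1/2 = 90
  wrinkled: 180 × 1/2 = 90
χ² = Σ (O − E)² / E
  round: (96 − 90)² / 90 = 0.4000
  wrinkled: (84 − 90)² / 90 = 0.4000
χ² = 0.4000 + 0.4000 = 0.800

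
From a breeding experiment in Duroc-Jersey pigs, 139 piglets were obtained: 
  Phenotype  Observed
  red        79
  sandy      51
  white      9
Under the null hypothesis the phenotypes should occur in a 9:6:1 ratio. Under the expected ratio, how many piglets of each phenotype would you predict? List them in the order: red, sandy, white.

Under the 9:6:1 hypothesis (Σ ratio = 16, N = 139):
  red: 139 × 9/16 = 78.1875
  sandy: 139 × 6/16 = 52.125
  white: 139 × 1/16 = 8.6875

78.1875, 52.125, 8.6875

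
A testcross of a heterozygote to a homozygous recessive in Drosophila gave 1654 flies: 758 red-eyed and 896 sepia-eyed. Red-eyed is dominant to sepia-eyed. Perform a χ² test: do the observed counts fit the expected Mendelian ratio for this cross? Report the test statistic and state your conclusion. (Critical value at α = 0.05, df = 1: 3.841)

A testcross of a heterozygote (Aa × aa) gives a 1:1 phenotypic ratio.
Under the 1:1 hypothesis (Σ ratio = 2, N = 1654):
  red-eyed: 1654 × 1/2 = 827
  sepia-eyed: 1654 × 1/2 = 827
χ² = Σ (O − E)² / E
  red-eyed: (758 − 827)² / 827 = 5.7570
  sepia-eyed: (896 − 827)² / 827 = 5.7570
χ² = 5.7570 + 5.7570 = 11.514
Degrees of freedom = 2 − 1 = 1; critical value at α = 0.05 is 3.841.
Since 11.514 > 3.841, we reject the null hypothesis — the data do not fit the 1:1 ratio.

11.514; not consistent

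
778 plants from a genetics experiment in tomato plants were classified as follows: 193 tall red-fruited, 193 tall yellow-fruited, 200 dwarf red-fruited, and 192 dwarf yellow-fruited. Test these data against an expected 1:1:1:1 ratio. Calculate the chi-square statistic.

0.211

Total ratio parts = 4. Expected numbers out of 778:
  tall red-fruited: 778 × 1/4 = 194.5
  tall yellow-fruited: 778 × 1/4 = 194.5
  dwarf red-fruited: 778 × 1/4 = 194.5
  dwarf yellow-fruited: 778 × 1/4 = 194.5
χ² = Σ (O − E)² / E
  tall red-fruited: (193 − 194.5)² / 194.5 = 0.0116
  tall yellow-fruited: (193 − 194.5)² / 194.5 = 0.0116
  dwarf red-fruited: (200 − 194.5)² / 194.5 = 0.1555
  dwarf yellow-fruited: (192 − 194.5)² / 194.5 = 0.0321
χ² = 0.0116 + 0.0116 + 0.1555 + 0.0321 = 0.2108 ≈ 0.211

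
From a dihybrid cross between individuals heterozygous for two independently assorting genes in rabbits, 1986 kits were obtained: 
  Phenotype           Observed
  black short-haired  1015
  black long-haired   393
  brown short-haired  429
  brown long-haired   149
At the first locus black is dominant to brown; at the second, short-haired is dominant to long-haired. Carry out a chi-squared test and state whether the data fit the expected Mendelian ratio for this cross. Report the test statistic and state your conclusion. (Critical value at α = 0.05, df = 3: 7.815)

24.074; not consistent

A dihybrid F₂ with independent assortment and complete dominance at both loci gives a 9:3:3:1 phenotypic ratio.
Total ratio parts = 16. Expected numbers out of 1986:
  black short-haired: 1986 × 9/16 = 1117.125
  black long-haired: 1986 × 3/16 = 372.375
  brown short-haired: 1986 × 3/16 = 372.375
  brown long-haired: 1986 × 1/16 = 124.125
χ² = Σ (O − E)² / E
  black short-haired: (1015 − 1117.125)² / 1117.125 = 9.3360
  black long-haired: (393 − 372.375)² / 372.375 = 1.1424
  brown short-haired: (429 − 372.375)² / 372.375 = 8.6106
  brown long-haired: (149 − 124.125)² / 124.125 = 4.9850
χ² = 9.3360 + 1.1424 + 8.6106 + 4.9850 = 24.074
Degrees of freedom = 4 − 1 = 3; critical value at α = 0.05 is 7.815.
Since 24.074 > 7.815, we reject the null hypothesis — the data do not fit the 9:3:3:1 ratio.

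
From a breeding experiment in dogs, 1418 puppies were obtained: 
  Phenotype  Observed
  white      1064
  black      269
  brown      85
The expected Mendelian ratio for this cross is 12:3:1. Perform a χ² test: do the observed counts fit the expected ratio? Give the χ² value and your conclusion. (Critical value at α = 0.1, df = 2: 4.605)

Under the 12:3:1 hypothesis (Σ ratio = 16, N = 1418):
  white: 1418 × 12/16 = 1063.5
  black: 1418 × 3/16 = 265.875
  brown: 1418 × 1/16 = 88.625
χ² = Σ (O − E)² / E
  white: (1064 − 1063.5)² / 1063.5 = 0.0002
  black: (269 − 265.875)² / 265.875 = 0.0367
  brown: (85 − 88.625)² / 88.625 = 0.1483
χ² = 0.0002 + 0.0367 + 0.1483 = 0.1852 ≈ 0.185
Degrees of freedom = 3 − 1 = 2; critical value at α = 0.1 is 4.605.
Since 0.185 < 4.605, we fail to reject the null hypothesis — the data are consistent with the 12:3:1 ratio.

0.185; consistent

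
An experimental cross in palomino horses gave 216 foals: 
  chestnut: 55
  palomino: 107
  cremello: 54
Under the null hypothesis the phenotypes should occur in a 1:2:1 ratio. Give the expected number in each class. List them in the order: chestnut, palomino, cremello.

54, 108, 54

Under the 1:2:1 hypothesis (Σ ratio = 4, N = 216):
  chestnut: 216 × 1/4 = 54
  palomino: 216 × 2/4 = 108
  cremello: 216 × 1/4 = 54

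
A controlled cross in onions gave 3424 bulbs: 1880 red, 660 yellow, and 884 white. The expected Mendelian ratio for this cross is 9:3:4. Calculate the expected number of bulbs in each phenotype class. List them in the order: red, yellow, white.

Expected counts for N = 3424 under a 9:3:4 ratio (total parts = 16):
  red: 3424 × 9/16 = 1926
  yellow: 3424 × 3/16 = 642
  white: 3424 × 4/16 = 856

1926, 642, 856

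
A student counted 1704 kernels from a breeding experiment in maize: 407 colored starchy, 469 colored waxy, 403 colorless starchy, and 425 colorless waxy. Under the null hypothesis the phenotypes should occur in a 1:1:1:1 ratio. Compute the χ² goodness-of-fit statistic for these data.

6.432

Under the 1:1:1:1 hypothesis (Σ ratio = 4, N = 1704):
  colored starchy: 1704 × 1/4 = 426
  colored waxy: 1704 × 1/4 = 426
  colorless starchy: 1704 × 1/4 = 426
  colorless waxy: 1704 × 1/4 = 426
χ² = Σ (O − E)² / E
  colored starchy: (407 − 426)² / 426 = 0.8474
  colored waxy: (469 − 426)² / 426 = 4.3404
  colorless starchy: (403 − 426)² / 426 = 1.2418
  colorless waxy: (425 − 426)² / 426 = 0.0023
χ² = 0.8474 + 4.3404 + 1.2418 + 0.0023 = 6.4319 ≈ 6.432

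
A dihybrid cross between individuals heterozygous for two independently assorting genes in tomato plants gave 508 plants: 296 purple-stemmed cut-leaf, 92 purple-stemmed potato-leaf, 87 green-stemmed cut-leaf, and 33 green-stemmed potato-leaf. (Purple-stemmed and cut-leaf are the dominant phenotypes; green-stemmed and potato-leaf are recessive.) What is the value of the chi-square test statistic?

A dihybrid F₂ with independent assortment and complete dominance at both loci gives a 9:3:3:1 phenotypic ratio.
Under the 9:3:3:1 hypothesis (Σ ratio = 16, N = 508):
  purple-stemmed cut-leaf: 508 × 9/16 = 285.75
  purple-stemmed potato-leaf: 508 × 3/16 = 95.25
  green-stemmed cut-leaf: 508 × 3/16 = 95.25
  green-stemmed potato-leaf: 508 × 1/16 = 31.75
χ² = Σ (O − E)² / E
  purple-stemmed cut-leaf: (296 − 285.75)² / 285.75 = 0.3677
  purple-stemmed potato-leaf: (92 − 95.25)² / 95.25 = 0.1109
  green-stemmed cut-leaf: (87 − 95.25)² / 95.25 = 0.7146
  green-stemmed potato-leaf: (33 − 31.75)² / 31.75 = 0.0492
χ² = 0.3677 + 0.1109 + 0.7146 + 0.0492 = 1.2424 ≈ 1.242

1.242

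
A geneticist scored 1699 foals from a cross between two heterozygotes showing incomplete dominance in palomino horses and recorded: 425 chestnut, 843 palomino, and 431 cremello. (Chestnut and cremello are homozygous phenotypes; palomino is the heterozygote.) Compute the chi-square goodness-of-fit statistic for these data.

0.142

With incomplete dominance, a heterozygote × heterozygote cross gives a 1:2:1 phenotypic ratio.
The 1:2:1 ratio has 4 parts, so with N = 1699 the expected counts are:
  chestnut: 1699 × 1/4 = 424.75
  palomino: 1699 × 2/4 = 849.5
  cremello: 1699 × 1/4 = 424.75
χ² = Σ (O − E)² / E
  chestnut: (425 − 424.75)² / 424.75 = 0.0001
  palomino: (843 − 849.5)² / 849.5 = 0.0497
  cremello: (431 − 424.75)² / 424.75 = 0.0920
χ² = 0.0001 + 0.0497 + 0.0920 = 0.1418 ≈ 0.142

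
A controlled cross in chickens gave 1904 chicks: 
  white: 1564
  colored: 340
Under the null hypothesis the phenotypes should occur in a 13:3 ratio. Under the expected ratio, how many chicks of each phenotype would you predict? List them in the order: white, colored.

1547, 357

The 13:3 ratio has 16 parts, so with N = 1904 the expected counts are:
  white: 1904 × 13/16 = 1547
  colored: 1904 × 3/16 = 357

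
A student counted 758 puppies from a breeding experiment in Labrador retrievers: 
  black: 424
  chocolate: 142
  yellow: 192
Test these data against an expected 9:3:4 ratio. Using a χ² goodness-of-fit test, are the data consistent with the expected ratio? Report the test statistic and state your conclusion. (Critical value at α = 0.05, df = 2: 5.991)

Expected counts for N = 758 under a 9:3:4 ratio (total parts = 16):
  black: 758 × 9/16 = 426.375
  chocolate: 758 × 3/16 = 142.125
  yellow: 758 × 4/16 = 189.5
χ² = Σ (O − E)² / E
  black: (424 − 426.375)² / 426.375 = 0.0132
  chocolate: (142 − 142.125)² / 142.125 = 0.0001
  yellow: (192 − 189.5)² / 189.5 = 0.0330
χ² = 0.0132 + 0.0001 + 0.0330 = 0.0463 ≈ 0.046
Degrees of freedom = 3 − 1 = 2; critical value at α = 0.05 is 5.991.
Since 0.046 < 5.991, we fail to reject the null hypothesis — the data are consistent with the 9:3:4 ratio.

0.046; consistent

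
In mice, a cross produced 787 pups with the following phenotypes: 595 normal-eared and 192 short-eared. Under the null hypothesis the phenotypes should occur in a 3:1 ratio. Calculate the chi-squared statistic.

Total ratio parts = 4. Expected numbers out of 787:
  normal-eared: 787 × 3/4 = 590.25
  short-eared: 787 × 1/4 = 196.75
χ² = Σ (O − E)² / E
  normal-eared: (595 − 590.25)² / 590.25 = 0.0382
  short-eared: (192 − 196.75)² / 196.75 = 0.1147
χ² = 0.0382 + 0.1147 = 0.1529 ≈ 0.153

0.153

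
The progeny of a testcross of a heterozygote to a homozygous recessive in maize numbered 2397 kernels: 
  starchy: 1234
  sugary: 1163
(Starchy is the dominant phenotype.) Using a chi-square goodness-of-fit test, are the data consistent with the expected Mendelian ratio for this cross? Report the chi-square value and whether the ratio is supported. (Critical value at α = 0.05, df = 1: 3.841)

A testcross of a heterozygote (Aa × aa) gives a 1:1 phenotypic ratio.
Under the 1:1 hypothesis (Σ ratio = 2, N = 2397):
  starchy: 2397 × 1/2 = 1198.5
  sugary: 2397 × 1/2 = 1198.5
χ² = Σ (O − E)² / E
  starchy: (1234 − 1198.5)² / 1198.5 = 1.0515
  sugary: (1163 − 1198.5)² / 1198.5 = 1.0515
χ² = 1.0515 + 1.0515 = 2.103
Degrees of freedom = 2 − 1 = 1; critical value at α = 0.05 is 3.841.
Since 2.103 < 3.841, we fail to reject the null hypothesis — the data are consistent with the 1:1 ratio.

2.103; consistent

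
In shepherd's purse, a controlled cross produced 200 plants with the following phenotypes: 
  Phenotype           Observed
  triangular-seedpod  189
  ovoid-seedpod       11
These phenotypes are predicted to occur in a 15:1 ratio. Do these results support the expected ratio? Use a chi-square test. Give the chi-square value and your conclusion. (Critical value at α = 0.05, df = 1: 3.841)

Under the 15:1 hypothesis (Σ ratio = 16, N = 200):
  triangular-seedpod: 200 × 15/16 = 187.5
  ovoid-seedpod: 200 × 1/16 = 12.5
χ² = Σ (O − E)² / E
  triangular-seedpod: (189 − 187.5)² / 187.5 = 0.0120
  ovoid-seedpod: (11 − 12.5)² / 12.5 = 0.1800
χ² = 0.0120 + 0.1800 = 0.192
Degrees of freedom = 2 − 1 = 1; critical value at α = 0.05 is 3.841.
Since 0.192 < 3.841, we fail to reject the null hypothesis — the data are consistent with the 15:1 ratio.

0.192; consistent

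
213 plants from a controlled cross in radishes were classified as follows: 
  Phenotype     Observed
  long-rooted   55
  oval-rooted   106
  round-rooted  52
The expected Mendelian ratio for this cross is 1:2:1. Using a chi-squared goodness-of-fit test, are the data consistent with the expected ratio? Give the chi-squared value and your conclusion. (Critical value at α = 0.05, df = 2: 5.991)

0.089; consistent

Under the 1:2:1 hypothesis (Σ ratio = 4, N = 213):
  long-rooted: 213 × 1/4 = 53.25
  oval-rooted: 213 × 2/4 = 106.5
  round-rooted: 213 × 1/4 = 53.25
χ² = Σ (O − E)² / E
  long-rooted: (55 − 53.25)² / 53.25 = 0.0575
  oval-rooted: (106 − 106.5)² / 106.5 = 0.0023
  round-rooted: (52 − 53.25)² / 53.25 = 0.0293
χ² = 0.0575 + 0.0023 + 0.0293 = 0.0891 ≈ 0.089
Degrees of freedom = 3 − 1 = 2; critical value at α = 0.05 is 5.991.
Since 0.089 < 5.991, we fail to reject the null hypothesis — the data are consistent with the 1:2:1 ratio.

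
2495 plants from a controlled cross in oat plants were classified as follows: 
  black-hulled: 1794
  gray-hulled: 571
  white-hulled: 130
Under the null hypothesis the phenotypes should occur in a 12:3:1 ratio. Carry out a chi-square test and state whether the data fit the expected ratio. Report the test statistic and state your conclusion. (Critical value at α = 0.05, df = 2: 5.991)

Expected counts for N = 2495 under a 12:3:1 ratio (total parts = 16):
  black-hulled: 2495 × 12/16 = 1871.25
  gray-hulled: 2495 × 3/16 = 467.8125
  white-hulled: 2495 × 1/16 = 155.9375
χ² = Σ (O − E)² / E
  black-hulled: (1794 − 1871.25)² / 1871.25 = 3.1891
  gray-hulled: (571 − 467.8125)² / 467.8125 = 22.7605
  white-hulled: (130 − 155.9375)² / 155.9375 = 4.3143
χ² = 3.1891 + 22.7605 + 4.3143 = 30.2639 ≈ 30.264
Degrees of freedom = 3 − 1 = 2; critical value at α = 0.05 is 5.991.
Since 30.264 > 5.991, we reject the null hypothesis — the data do not fit the 12:3:1 ratio.

30.264; not consistent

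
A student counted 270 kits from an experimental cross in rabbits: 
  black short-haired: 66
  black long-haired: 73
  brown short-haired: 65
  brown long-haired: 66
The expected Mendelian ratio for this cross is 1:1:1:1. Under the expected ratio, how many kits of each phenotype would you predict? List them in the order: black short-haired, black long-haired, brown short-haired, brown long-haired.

67.5, 67.5, 67.5, 67.5

The 1:1:1:1 ratio has 4 parts, so with N = 270 the expected counts are:
  black short-haired: 270 × 1/4 = 67.5
  black long-haired: 270 × 1/4 = 67.5
  brown short-haired: 270 × 1/4 = 67.5
  brown long-haired: 270 × 1/4 = 67.5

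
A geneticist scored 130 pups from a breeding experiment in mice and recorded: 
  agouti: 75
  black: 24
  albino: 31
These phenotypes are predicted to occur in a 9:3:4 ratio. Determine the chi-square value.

Under the 9:3:4 hypothesis (Σ ratio = 16, N = 130):
  agouti: 130 × 9/16 = 73.125
  black: 130 × 3/16 = 24.375
  albino: 130 × 4/16 = 32.5
χ² = Σ (O − E)² / E
  agouti: (75 − 73.125)² / 73.125 = 0.0481
  black: (24 − 24.375)² / 24.375 = 0.0058
  albino: (31 − 32.5)² / 32.5 = 0.0692
χ² = 0.0481 + 0.0058 + 0.0692 = 0.1231 ≈ 0.123

0.123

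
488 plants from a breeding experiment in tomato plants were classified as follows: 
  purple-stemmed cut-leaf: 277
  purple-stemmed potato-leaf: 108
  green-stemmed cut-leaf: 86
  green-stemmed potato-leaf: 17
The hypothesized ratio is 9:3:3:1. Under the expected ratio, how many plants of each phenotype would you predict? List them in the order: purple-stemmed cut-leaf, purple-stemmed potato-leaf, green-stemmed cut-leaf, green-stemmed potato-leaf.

274.5, 91.5, 91.5, 30.5

The 9:3:3:1 ratio has 16 parts, so with N = 488 the expected counts are:
  purple-stemmed cut-leaf: 488 × 9/16 = 274.5
  purple-stemmed potato-leaf: 488 × 3/16 = 91.5
  green-stemmed cut-leaf: 488 × 3/16 = 91.5
  green-stemmed potato-leaf: 488 × 1/16 = 30.5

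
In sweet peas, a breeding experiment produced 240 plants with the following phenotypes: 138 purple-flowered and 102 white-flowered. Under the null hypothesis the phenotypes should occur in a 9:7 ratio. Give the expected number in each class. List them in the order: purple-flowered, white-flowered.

The 9:7 ratio has 16 parts, so with N = 240 the expected counts are:
  purple-flowered: 240 × 9/16 = 135
  white-flowered: 240 × 7/16 = 105

135, 105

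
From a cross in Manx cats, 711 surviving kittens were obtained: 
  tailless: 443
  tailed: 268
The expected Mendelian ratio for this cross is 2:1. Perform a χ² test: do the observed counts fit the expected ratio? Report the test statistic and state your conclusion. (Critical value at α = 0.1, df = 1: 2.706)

6.082; not consistent

The 2:1 ratio has 3 parts, so with N = 711 the expected counts are:
  tailless: 711 × 2/3 = 474
  tailed: 711 × 1/3 = 237
χ² = Σ (O − E)² / E
  tailless: (443 − 474)² / 474 = 2.0274
  tailed: (268 − 237)² / 237 = 4.0549
χ² = 2.0274 + 4.0549 = 6.0823 ≈ 6.082
Degrees of freedom = 2 − 1 = 1; critical value at α = 0.1 is 2.706.
Since 6.082 > 2.706, we reject the null hypothesis — the data do not fit the 2:1 ratio.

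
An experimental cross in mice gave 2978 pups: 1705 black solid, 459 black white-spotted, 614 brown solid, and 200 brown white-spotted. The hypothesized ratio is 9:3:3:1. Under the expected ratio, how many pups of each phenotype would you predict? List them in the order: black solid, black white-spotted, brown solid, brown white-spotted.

1675.125, 558.375, 558.375, 186.125

Under the 9:3:3:1 hypothesis (Σ ratio = 16, N = 2978):
  black solid: 2978 × 9/16 = 1675.125
  black white-spotted: 2978 × 3/16 = 558.375
  brown solid: 2978 × 3/16 = 558.375
  brown white-spotted: 2978 × 1/16 = 186.125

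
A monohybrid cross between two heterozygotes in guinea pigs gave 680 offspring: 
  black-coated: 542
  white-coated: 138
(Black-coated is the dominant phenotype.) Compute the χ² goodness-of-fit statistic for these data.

8.031

For a monohybrid cross between heterozygotes with complete dominance, the expected phenotypic ratio is 3:1.
Total ratio parts = 4. Expected numbers out of 680:
  black-coated: 680 × 3/4 = 510
  white-coated: 680 × 1/4 = 170
χ² = Σ (O − E)² / E
  black-coated: (542 − 510)² / 510 = 2.0078
  white-coated: (138 − 170)² / 170 = 6.0235
χ² = 2.0078 + 6.0235 = 8.0313 ≈ 8.031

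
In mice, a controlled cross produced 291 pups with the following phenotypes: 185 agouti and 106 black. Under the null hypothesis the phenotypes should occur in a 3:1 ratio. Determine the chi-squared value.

Under the 3:1 hypothesis (Σ ratio = 4, N = 291):
  agouti: 291 × 3/4 = 218.25
  black: 291 × 1/4 = 72.75
χ² = Σ (O − E)² / E
  agouti: (185 − 218.25)² / 218.25 = 5.0656
  black: (106 − 72.75)² / 72.75 = 15.1967
χ² = 5.0656 + 15.1967 = 20.2623 ≈ 20.262

20.262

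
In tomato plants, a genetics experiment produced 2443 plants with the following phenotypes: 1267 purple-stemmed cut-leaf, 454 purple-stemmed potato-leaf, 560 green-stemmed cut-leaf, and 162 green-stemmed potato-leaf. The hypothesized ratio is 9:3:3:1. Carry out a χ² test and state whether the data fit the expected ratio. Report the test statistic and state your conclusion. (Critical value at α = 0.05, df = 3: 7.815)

31.650; not consistent

Total ratio parts = 16. Expected numbers out of 2443:
  purple-stemmed cut-leaf: 2443 × 9/16 = 1374.1875
  purple-stemmed potato-leaf: 2443 × 3/16 = 458.0625
  green-stemmed cut-leaf: 2443 × 3/16 = 458.0625
  green-stemmed potato-leaf: 2443 × 1/16 = 152.6875
χ² = Σ (O − E)² / E
  purple-stemmed cut-leaf: (1267 − 1374.1875)² / 1374.1875 = 8.3607
  purple-stemmed potato-leaf: (454 − 458.0625)² / 458.0625 = 0.0360
  green-stemmed cut-leaf: (560 − 458.0625)² / 458.0625 = 22.6852
  green-stemmed potato-leaf: (162 − 152.6875)² / 152.6875 = 0.5680
χ² = 8.3607 + 0.0360 + 22.6852 + 0.5680 = 31.6499 ≈ 31.650
Degrees of freedom = 4 − 1 = 3; critical value at α = 0.05 is 7.815.
Since 31.650 > 7.815, we reject the null hypothesis — the data do not fit the 9:3:3:1 ratio.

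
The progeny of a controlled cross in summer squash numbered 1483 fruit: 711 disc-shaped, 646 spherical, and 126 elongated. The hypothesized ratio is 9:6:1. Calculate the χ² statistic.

Expected counts for N = 1483 under a 9:6:1 ratio (total parts = 16):
  disc-shaped: 1483 × 9/16 = 834.1875
  spherical: 1483 × 6/16 = 556.125
  elongated: 1483 × 1/16 = 92.6875
χ² = Σ (O − E)² / E
  disc-shaped: (711 − 834.1875)² / 834.1875 = 18.1915
  spherical: (646 − 556.125)² / 556.125 = 14.5246
  elongated: (126 − 92.6875)² / 92.6875 = 11.9727
χ² = 18.1915 + 14.5246 + 11.9727 = 44.6888 ≈ 44.689

44.689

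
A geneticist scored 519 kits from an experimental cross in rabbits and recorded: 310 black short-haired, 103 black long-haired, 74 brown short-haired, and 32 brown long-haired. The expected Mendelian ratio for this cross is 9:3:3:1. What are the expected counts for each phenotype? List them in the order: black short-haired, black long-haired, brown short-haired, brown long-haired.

291.9375, 97.3125, 97.3125, 32.4375

Total ratio parts = 16. Expected numbers out of 519:
  black short-haired: 519 × 9/16 = 291.9375
  black long-haired: 519 × 3/16 = 97.3125
  brown short-haired: 519 × 3/16 = 97.3125
  brown long-haired: 519 × 1/16 = 32.4375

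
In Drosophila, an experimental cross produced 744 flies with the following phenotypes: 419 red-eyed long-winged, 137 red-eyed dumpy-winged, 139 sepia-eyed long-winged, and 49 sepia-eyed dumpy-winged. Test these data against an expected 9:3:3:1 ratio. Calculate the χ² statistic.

0.182

Under the 9:3:3:1 hypothesis (Σ ratio = 16, N = 744):
  red-eyed long-winged: 744 × 9/16 = 418.5
  red-eyed dumpy-winged: 744 × 3/16 = 139.5
  sepia-eyed long-winged: 744 × 3/16 = 139.5
  sepia-eyed dumpy-winged: 744 × 1/16 = 46.5
χ² = Σ (O − E)² / E
  red-eyed long-winged: (419 − 418.5)² / 418.5 = 0.0006
  red-eyed dumpy-winged: (137 − 139.5)² / 139.5 = 0.0448
  sepia-eyed long-winged: (139 − 139.5)² / 139.5 = 0.0018
  sepia-eyed dumpy-winged: (49 − 46.5)² / 46.5 = 0.1344
χ² = 0.0006 + 0.0448 + 0.0018 + 0.1344 = 0.1816 ≈ 0.182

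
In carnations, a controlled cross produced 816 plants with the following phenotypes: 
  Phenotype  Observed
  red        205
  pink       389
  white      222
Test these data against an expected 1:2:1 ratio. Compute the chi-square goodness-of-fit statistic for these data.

2.478

Under the 1:2:1 hypothesis (Σ ratio = 4, N = 816):
  red: 816 × 1/4 = 204
  pink: 816 × 2/4 = 408
  white: 816 × 1/4 = 204
χ² = Σ (O − E)² / E
  red: (205 − 204)² / 204 = 0.0049
  pink: (389 − 408)² / 408 = 0.8848
  white: (222 − 204)² / 204 = 1.5882
χ² = 0.0049 + 0.8848 + 1.5882 = 2.4779 ≈ 2.478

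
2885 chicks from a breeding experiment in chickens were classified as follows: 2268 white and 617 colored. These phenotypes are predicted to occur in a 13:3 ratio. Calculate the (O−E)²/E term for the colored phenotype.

10.695

Under the 13:3 hypothesis (Σ ratio = 16, N = 2885):
  white: 2885 × 13/16 = 2344.0625
  colored: 2885 × 3/16 = 540.9375
Contribution of colored: (617 − 540.9375)² / 540.9375 = 10.6953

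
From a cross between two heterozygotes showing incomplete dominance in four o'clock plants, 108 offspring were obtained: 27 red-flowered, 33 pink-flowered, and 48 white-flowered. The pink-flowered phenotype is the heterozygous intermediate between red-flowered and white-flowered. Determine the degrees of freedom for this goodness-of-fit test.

2

With incomplete dominance, a heterozygote × heterozygote cross gives a 1:2:1 phenotypic ratio.
A goodness-of-fit test with 3 phenotype classes has df = 3 − 1 = 2.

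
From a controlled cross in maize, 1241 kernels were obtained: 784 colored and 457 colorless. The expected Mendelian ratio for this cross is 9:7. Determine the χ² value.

The 9:7 ratio has 16 parts, so with N = 1241 the expected counts are:
  colored: 1241 × 9/16 = 698.0625
  colorless: 1241 × 7/16 = 542.9375
χ² = Σ (O − E)² / E
  colored: (784 − 698.0625)² / 698.0625 = 10.5796
  colorless: (457 − 542.9375)² / 542.9375 = 13.6024
χ² = 10.5796 + 13.6024 = 24.182

24.182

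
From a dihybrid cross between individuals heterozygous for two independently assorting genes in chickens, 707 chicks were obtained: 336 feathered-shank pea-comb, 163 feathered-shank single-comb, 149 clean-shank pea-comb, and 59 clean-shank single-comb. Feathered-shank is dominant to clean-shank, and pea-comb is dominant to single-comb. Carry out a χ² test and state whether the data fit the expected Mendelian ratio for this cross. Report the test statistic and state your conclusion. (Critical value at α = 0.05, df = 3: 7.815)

23.561; not consistent

A dihybrid F₂ with independent assortment and complete dominance at both loci gives a 9:3:3:1 phenotypic ratio.
Expected counts for N = 707 under a 9:3:3:1 ratio (total parts = 16):
  feathered-shank pea-comb: 707 × 9/16 = 397.6875
  feathered-shank single-comb: 707 × 3/16 = 132.5625
  clean-shank pea-comb: 707 × 3/16 = 132.5625
  clean-shank single-comb: 707 × 1/16 = 44.1875
χ² = Σ (O − E)² / E
  feathered-shank pea-comb: (336 − 397.6875)² / 397.6875 = 9.5687
  feathered-shank single-comb: (163 − 132.5625)² / 132.5625 = 6.9887
  clean-shank pea-comb: (149 − 132.5625)² / 132.5625 = 2.0382
  clean-shank single-comb: (59 − 44.1875)² / 44.1875 = 4.9654
χ² = 9.5687 + 6.9887 + 2.0382 + 4.9654 = 23.561
Degrees of freedom = 4 − 1 = 3; critical value at α = 0.05 is 7.815.
Since 23.561 > 7.815, we reject the null hypothesis — the data do not fit the 9:3:3:1 ratio.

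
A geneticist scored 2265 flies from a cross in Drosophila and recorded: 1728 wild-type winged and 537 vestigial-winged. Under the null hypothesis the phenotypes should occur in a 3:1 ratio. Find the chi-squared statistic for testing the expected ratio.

Expected counts for N = 2265 under a 3:1 ratio (total parts = 4):
  wild-type winged: 2265 × 3/4 = 1698.75
  vestigial-winged: 2265 × 1/4 = 566.25
χ² = Σ (O − E)² / E
  wild-type winged: (1728 − 1698.75)² / 1698.75 = 0.5036
  vestigial-winged: (537 − 566.25)² / 566.25 = 1.5109
χ² = 0.5036 + 1.5109 = 2.0145 ≈ 2.015

2.015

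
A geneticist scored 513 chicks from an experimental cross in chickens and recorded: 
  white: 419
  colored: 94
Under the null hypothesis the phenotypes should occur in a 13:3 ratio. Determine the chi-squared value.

Under the 13:3 hypothesis (Σ ratio = 16, N = 513):
  white: 513 × 13/16 = 416.8125
  colored: 513 × 3/16 = 96.1875
χ² = Σ (O − E)² / E
  white: (419 − 416.8125)² / 416.8125 = 0.0115
  colored: (94 − 96.1875)² / 96.1875 = 0.0497
χ² = 0.0115 + 0.0497 = 0.0612 ≈ 0.061

0.061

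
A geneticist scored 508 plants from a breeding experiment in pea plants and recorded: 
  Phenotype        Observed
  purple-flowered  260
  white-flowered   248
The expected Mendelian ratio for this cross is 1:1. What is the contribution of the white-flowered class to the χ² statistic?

Expected counts for N = 508 under a 1:1 ratio (total parts = 2):
  purple-flowered: 508 × 1/2 = 254
  white-flowered: 508 × 1/2 = 254
Contribution of white-flowered: (248 − 254)² / 254 = 0.1417

0.142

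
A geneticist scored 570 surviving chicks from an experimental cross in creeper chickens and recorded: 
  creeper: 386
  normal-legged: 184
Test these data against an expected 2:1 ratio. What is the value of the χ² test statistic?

0.284

Expected counts for N = 570 under a 2:1 ratio (total parts = 3):
  creeper: 570 × 2/3 = 380
  normal-legged: 570 × 1/3 = 190
χ² = Σ (O − E)² / E
  creeper: (386 − 380)² / 380 = 0.0947
  normal-legged: (184 − 190)² / 190 = 0.1895
χ² = 0.0947 + 0.1895 = 0.2842 ≈ 0.284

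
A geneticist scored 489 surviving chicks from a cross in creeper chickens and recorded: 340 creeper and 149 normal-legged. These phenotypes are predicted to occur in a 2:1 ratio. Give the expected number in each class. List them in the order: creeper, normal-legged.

The 2:1 ratio has 3 parts, so with N = 489 the expected counts are:
  creeper: 489 × 2/3 = 326
  normal-legged: 489 × 1/3 = 163

326, 163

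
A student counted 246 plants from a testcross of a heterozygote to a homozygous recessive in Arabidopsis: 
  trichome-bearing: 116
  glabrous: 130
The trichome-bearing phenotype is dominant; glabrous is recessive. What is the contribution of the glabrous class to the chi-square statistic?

A testcross of a heterozygote (Aa × aa) gives a 1:1 phenotypic ratio.
The 1:1 ratio has 2 parts, so with N = 246 the expected counts are:
  trichome-bearing: 246 × 1/2 = 123
  glabrous: 246 × 1/2 = 123
Contribution of glabrous: (130 − 123)² / 123 = 0.3984

0.398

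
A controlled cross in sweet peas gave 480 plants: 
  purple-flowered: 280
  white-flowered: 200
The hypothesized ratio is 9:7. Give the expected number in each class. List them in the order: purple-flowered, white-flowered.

Under the 9:7 hypothesis (Σ ratio = 16, N = 480):
  purple-flowered: 480 × 9/16 = 270
  white-flowered: 480 × 7/16 = 210

270, 210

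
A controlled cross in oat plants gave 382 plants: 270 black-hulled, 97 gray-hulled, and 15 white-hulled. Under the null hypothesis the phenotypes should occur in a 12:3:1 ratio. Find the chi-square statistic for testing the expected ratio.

13.239

Total ratio parts = 16. Expected numbers out of 382:
  black-hulled: 382 × 12/16 = 286.5
  gray-hulled: 382 × 3/16 = 71.625
  white-hulled: 382 × 1/16 = 23.875
χ² = Σ (O − E)² / E
  black-hulled: (270 − 286.5)² / 286.5 = 0.9503
  gray-hulled: (97 − 71.625)² / 71.625 = 8.9897
  white-hulled: (15 − 23.875)² / 23.875 = 3.2991
χ² = 0.9503 + 8.9897 + 3.2991 = 13.2391 ≈ 13.239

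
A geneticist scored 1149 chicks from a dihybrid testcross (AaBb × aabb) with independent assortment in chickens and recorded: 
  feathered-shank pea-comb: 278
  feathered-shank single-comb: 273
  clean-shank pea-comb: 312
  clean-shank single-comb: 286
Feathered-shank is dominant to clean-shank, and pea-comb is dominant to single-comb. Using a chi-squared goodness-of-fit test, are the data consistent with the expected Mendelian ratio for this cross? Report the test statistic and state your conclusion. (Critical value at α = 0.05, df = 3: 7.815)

A dihybrid testcross with independent assortment gives a 1:1:1:1 ratio.
Under the 1:1:1:1 hypothesis (Σ ratio = 4, N = 1149):
  feathered-shank pea-comb: 1149 × 1/4 = 287.25
  feathered-shank single-comb: 1149 × 1/4 = 287.25
  clean-shank pea-comb: 1149 × 1/4 = 287.25
  clean-shank single-comb: 1149 × 1/4 = 287.25
χ² = Σ (O − E)² / E
  feathered-shank pea-comb: (278 − 287.25)² / 287.25 = 0.2979
  feathered-shank single-comb: (273 − 287.25)² / 287.25 = 0.7069
  clean-shank pea-comb: (312 − 287.25)² / 287.25 = 2.1325
  clean-shank single-comb: (286 − 287.25)² / 287.25 = 0.0054
χ² = 0.2979 + 0.7069 + 2.1325 + 0.0054 = 3.1427 ≈ 3.143
Degrees of freedom = 4 − 1 = 3; critical value at α = 0.05 is 7.815.
Since 3.143 < 7.815, we fail to reject the null hypothesis — the data are consistent with the 1:1:1:1 ratio.

3.143; consistent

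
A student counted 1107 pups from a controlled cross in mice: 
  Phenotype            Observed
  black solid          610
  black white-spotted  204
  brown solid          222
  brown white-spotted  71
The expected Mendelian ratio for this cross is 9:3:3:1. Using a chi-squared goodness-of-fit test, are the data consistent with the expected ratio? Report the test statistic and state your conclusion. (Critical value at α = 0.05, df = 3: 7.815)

The 9:3:3:1 ratio has 16 parts, so with N = 1107 the expected counts are:
  black solid: 1107 × 9/16 = 622.6875
  black white-spotted: 1107 × 3/16 = 207.5625
  brown solid: 1107 × 3/16 = 207.5625
  brown white-spotted: 1107 × 1/16 = 69.1875
χ² = Σ (O − E)² / E
  black solid: (610 − 622.6875)² / 622.6875 = 0.2585
  black white-spotted: (204 − 207.5625)² / 207.5625 = 0.0611
  brown solid: (222 − 207.5625)² / 207.5625 = 1.0042
  brown white-spotted: (71 − 69.1875)² / 69.1875 = 0.0475
χ² = 0.2585 + 0.0611 + 1.0042 + 0.0475 = 1.3713 ≈ 1.371
Degrees of freedom = 4 − 1 = 3; critical value at α = 0.05 is 7.815.
Since 1.371 < 7.815, we fail to reject the null hypothesis — the data are consistent with the 9:3:3:1 ratio.

1.371; consistent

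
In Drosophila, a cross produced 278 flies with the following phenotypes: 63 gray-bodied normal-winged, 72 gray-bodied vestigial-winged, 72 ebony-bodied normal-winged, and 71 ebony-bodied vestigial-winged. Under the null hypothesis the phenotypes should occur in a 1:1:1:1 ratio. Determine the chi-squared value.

The 1:1:1:1 ratio has 4 parts, so with N = 278 the expected counts are:
  gray-bodied normal-winged: 278 × 1/4 = 69.5
  gray-bodied vestigial-winged: 278 × 1/4 = 69.5
  ebony-bodied normal-winged: 278 × 1/4 = 69.5
  ebony-bodied vestigial-winged: 278 × 1/4 = 69.5
χ² = Σ (O − E)² / E
  gray-bodied normal-winged: (63 − 69.5)² / 69.5 = 0.6079
  gray-bodied vestigial-winged: (72 − 69.5)² / 69.5 = 0.0899
  ebony-bodied normal-winged: (72 − 69.5)² / 69.5 = 0.0899
  ebony-bodied vestigial-winged: (71 − 69.5)² / 69.5 = 0.0324
χ² = 0.6079 + 0.0899 + 0.0899 + 0.0324 = 0.8201 ≈ 0.820

0.820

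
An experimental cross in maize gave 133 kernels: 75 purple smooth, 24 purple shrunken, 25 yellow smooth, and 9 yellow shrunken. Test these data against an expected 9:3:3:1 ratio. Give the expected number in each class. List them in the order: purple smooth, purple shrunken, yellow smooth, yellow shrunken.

Under the 9:3:3:1 hypothesis (Σ ratio = 16, N = 133):
  purple smooth: 133 × 9/16 = 74.8125
  purple shrunken: 133 × 3/16 = 24.9375
  yellow smooth: 133 × 3/16 = 24.9375
  yellow shrunken: 133 × 1/16 = 8.3125

74.8125, 24.9375, 24.9375, 8.3125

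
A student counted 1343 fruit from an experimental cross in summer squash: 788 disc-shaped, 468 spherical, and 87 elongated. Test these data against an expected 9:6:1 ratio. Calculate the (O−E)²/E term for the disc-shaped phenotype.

The 9:6:1 ratio has 16 parts, so with N = 1343 the expected counts are:
  disc-shaped: 1343 × 9/16 = 755.4375
  spherical: 1343 × 6/16 = 503.625
  elongated: 1343 × 1/16 = 83.9375
Contribution of disc-shaped: (788 − 755.4375)² / 755.4375 = 1.4036

1.404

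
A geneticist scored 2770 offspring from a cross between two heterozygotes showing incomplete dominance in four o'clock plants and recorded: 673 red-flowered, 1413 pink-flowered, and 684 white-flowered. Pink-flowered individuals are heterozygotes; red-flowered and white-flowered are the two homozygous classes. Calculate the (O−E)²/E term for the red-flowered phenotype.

With incomplete dominance, a heterozygote × heterozygote cross gives a 1:2:1 phenotypic ratio.
Total ratio parts = 4. Expected numbers out of 2770:
  red-flowered: 2770 × 1/4 = 692.5
  pink-flowered: 2770 × 2/4 = 1385
  white-flowered: 2770 × 1/4 = 692.5
Contribution of red-flowered: (673 − 692.5)² / 692.5 = 0.5491

0.549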